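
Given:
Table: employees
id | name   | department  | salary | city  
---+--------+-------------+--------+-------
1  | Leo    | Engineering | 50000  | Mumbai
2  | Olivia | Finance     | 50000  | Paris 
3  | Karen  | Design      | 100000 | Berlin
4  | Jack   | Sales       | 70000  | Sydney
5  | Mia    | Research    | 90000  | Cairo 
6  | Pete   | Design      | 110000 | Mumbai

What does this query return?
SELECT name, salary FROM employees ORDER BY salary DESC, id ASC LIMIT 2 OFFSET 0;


Sort by salary DESC (id ASC tiebreak), then skip 0 and take 2
Rows 1 through 2

2 rows:
Pete, 110000
Karen, 100000


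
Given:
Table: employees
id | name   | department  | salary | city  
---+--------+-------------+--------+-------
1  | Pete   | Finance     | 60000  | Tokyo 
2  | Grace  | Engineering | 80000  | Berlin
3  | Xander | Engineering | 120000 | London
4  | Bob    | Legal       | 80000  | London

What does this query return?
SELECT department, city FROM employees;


Projecting columns: department, city

4 rows:
Finance, Tokyo
Engineering, Berlin
Engineering, London
Legal, London


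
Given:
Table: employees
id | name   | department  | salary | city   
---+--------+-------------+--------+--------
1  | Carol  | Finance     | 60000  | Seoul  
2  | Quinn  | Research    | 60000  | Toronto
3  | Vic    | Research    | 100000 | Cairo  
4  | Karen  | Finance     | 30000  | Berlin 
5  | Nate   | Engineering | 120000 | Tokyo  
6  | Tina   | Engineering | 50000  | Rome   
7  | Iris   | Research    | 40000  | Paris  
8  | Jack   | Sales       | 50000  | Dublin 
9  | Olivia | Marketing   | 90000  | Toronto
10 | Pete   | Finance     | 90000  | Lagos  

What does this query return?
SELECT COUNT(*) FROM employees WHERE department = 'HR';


Counting rows where department = 'HR'


0


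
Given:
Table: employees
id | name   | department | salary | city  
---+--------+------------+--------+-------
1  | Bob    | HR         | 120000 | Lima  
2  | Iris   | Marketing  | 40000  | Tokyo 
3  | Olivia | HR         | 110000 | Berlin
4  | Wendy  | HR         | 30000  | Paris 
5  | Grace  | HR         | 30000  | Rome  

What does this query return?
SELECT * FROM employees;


SELECT * returns all 5 rows with all columns

5 rows:
1, Bob, HR, 120000, Lima
2, Iris, Marketing, 40000, Tokyo
3, Olivia, HR, 110000, Berlin
4, Wendy, HR, 30000, Paris
5, Grace, HR, 30000, Rome


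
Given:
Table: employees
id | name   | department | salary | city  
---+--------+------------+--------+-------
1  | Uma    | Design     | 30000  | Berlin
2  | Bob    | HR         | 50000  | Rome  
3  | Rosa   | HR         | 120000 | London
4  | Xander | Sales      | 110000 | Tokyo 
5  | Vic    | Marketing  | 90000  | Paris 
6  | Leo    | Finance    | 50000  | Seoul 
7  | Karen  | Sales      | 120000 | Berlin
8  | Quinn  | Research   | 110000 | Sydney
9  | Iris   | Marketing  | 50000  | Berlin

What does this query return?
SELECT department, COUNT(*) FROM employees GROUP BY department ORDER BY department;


Assigning each row to its department group:
  Uma -> Design
  Bob -> HR
  Rosa -> HR
  Xander -> Sales
  Vic -> Marketing
  Leo -> Finance
  Karen -> Sales
  Quinn -> Research
  Iris -> Marketing


6 groups:
Design, 1
Finance, 1
HR, 2
Marketing, 2
Research, 1
Sales, 2


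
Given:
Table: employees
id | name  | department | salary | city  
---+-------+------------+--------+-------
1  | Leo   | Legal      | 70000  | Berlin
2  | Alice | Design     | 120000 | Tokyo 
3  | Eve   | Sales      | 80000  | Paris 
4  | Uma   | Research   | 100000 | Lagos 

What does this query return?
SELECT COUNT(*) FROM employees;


COUNT(*) counts all rows

4


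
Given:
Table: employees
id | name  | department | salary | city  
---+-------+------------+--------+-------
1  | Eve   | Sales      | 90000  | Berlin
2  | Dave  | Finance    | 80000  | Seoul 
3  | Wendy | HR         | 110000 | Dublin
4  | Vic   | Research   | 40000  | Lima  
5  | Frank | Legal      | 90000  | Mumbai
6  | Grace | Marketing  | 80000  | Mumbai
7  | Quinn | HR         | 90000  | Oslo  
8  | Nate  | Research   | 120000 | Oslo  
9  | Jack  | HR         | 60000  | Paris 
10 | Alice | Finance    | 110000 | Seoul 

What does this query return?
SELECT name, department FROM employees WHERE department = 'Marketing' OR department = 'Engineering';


Filtering: department = 'Marketing' OR 'Engineering'
Matching: 1 rows

1 rows:
Grace, Marketing


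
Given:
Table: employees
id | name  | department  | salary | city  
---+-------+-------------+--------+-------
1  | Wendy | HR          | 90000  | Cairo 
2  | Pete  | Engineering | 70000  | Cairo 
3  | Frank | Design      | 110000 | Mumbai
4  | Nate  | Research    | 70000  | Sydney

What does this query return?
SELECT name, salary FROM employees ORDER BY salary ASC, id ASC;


Sorting by salary ASC, then id ASC for ties

4 rows:
Pete, 70000
Nate, 70000
Wendy, 90000
Frank, 110000


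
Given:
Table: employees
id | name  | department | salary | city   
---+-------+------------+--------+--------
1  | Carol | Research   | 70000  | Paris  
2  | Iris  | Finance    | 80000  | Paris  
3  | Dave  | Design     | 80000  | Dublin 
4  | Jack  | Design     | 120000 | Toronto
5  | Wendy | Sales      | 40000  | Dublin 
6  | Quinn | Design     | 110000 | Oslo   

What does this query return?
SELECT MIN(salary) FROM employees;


Salaries: 70000, 80000, 80000, 120000, 40000, 110000
MIN = 40000

40000


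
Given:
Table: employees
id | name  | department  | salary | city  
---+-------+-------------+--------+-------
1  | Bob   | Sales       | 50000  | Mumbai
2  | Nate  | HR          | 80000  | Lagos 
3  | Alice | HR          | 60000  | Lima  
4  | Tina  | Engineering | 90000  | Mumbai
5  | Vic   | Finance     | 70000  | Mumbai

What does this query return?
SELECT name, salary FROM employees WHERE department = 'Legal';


Filtering: department = 'Legal'
Matching rows: 0

Empty result set (0 rows)


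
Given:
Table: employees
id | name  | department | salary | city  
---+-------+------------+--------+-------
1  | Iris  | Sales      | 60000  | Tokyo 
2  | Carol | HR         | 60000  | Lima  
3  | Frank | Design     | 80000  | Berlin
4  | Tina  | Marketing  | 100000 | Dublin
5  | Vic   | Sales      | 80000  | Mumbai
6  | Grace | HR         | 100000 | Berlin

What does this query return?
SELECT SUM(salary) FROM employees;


SUM(salary) = 60000 + 60000 + 80000 + 100000 + 80000 + 100000 = 480000

480000


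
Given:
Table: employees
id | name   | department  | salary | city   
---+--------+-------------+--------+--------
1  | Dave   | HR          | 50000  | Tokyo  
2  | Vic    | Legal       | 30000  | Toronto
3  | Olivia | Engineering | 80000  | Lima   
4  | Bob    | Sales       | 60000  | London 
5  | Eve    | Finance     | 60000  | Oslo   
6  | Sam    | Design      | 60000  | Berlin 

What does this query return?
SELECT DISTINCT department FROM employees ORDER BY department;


All 'department' values (row order): HR, Legal, Engineering, Sales, Finance, Design
Removing duplicates leaves 6 unique value(s).

6 values:
Design
Engineering
Finance
HR
Legal
Sales


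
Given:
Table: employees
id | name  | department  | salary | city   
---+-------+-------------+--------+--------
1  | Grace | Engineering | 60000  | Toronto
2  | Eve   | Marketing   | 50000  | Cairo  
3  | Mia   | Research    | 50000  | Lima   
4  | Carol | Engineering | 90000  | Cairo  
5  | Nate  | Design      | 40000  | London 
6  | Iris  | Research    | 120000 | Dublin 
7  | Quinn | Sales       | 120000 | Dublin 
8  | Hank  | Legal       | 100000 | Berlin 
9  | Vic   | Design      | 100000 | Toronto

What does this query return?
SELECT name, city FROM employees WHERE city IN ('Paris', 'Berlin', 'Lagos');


Filtering: city IN ('Paris', 'Berlin', 'Lagos')
Matching: 1 rows

1 rows:
Hank, Berlin


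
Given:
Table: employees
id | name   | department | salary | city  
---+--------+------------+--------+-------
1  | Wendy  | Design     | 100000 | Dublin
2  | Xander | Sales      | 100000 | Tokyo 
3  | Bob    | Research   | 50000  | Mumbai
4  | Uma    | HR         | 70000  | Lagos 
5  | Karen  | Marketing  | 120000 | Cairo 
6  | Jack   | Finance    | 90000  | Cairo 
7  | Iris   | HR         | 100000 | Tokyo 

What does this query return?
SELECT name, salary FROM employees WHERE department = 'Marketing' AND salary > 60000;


Filtering: department = 'Marketing' AND salary > 60000
Matching: 1 rows

1 rows:
Karen, 120000


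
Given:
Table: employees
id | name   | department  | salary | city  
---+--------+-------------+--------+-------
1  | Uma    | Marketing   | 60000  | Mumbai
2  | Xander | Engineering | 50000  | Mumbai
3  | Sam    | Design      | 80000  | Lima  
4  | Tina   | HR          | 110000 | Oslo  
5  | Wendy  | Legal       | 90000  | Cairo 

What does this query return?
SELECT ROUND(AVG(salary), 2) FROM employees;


SUM(salary) = 390000
COUNT = 5
ROUND(AVG, 2) = ROUND(390000 / 5, 2) = 78000.0

78000.0


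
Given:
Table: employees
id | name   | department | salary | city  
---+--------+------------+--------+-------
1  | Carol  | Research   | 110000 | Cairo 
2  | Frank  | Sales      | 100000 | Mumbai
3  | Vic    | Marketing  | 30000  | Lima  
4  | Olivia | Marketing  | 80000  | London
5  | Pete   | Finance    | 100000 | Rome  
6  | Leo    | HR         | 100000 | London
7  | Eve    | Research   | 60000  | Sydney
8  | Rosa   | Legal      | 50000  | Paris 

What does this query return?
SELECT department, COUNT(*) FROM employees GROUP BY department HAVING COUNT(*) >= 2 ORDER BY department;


Groups with count >= 2:
  Marketing: 2 -> PASS
  Research: 2 -> PASS
  Finance: 1 -> filtered out
  HR: 1 -> filtered out
  Legal: 1 -> filtered out
  Sales: 1 -> filtered out


2 groups:
Marketing, 2
Research, 2


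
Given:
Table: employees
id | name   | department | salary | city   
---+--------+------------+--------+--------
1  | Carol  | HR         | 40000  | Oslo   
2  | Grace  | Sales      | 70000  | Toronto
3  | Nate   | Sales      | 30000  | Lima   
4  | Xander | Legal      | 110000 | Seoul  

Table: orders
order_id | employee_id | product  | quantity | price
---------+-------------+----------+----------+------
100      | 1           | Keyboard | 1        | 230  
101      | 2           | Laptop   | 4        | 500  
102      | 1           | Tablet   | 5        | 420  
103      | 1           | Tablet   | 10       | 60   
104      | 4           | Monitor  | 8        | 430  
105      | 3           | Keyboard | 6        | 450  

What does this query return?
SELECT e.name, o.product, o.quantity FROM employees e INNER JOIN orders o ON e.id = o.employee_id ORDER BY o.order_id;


Joining employees.id = orders.employee_id:
  employee Carol (id=1) -> order Keyboard
  employee Grace (id=2) -> order Laptop
  employee Carol (id=1) -> order Tablet
  employee Carol (id=1) -> order Tablet
  employee Xander (id=4) -> order Monitor
  employee Nate (id=3) -> order Keyboard


6 rows:
Carol, Keyboard, 1
Grace, Laptop, 4
Carol, Tablet, 5
Carol, Tablet, 10
Xander, Monitor, 8
Nate, Keyboard, 6


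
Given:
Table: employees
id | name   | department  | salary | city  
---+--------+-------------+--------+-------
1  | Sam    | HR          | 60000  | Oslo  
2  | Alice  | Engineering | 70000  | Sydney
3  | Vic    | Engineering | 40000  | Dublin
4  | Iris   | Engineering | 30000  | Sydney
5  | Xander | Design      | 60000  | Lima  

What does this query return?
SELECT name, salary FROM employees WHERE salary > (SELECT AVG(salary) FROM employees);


Subquery: AVG(salary) = 52000.0
Filtering: salary > 52000.0
  Sam (60000) -> MATCH
  Alice (70000) -> MATCH
  Xander (60000) -> MATCH


3 rows:
Sam, 60000
Alice, 70000
Xander, 60000


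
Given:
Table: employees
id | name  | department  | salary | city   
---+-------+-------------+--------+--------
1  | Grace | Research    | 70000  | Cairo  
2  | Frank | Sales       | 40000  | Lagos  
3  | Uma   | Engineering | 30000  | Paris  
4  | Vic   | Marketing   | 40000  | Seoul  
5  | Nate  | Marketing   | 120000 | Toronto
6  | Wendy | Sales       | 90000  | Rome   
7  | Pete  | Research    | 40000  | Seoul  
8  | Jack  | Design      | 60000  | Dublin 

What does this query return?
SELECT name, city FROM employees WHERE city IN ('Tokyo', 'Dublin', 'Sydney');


Filtering: city IN ('Tokyo', 'Dublin', 'Sydney')
Matching: 1 rows

1 rows:
Jack, Dublin


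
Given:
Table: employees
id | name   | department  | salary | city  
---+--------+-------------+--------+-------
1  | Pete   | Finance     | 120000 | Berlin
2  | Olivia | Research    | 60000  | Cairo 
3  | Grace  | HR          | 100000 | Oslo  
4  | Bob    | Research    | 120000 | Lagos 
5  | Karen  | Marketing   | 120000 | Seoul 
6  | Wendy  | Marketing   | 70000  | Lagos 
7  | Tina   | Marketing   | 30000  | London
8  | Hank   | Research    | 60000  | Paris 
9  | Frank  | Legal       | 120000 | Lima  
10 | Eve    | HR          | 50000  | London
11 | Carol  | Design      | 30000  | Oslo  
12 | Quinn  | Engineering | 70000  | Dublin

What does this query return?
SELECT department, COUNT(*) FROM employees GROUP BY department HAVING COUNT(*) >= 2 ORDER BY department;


Groups with count >= 2:
  HR: 2 -> PASS
  Marketing: 3 -> PASS
  Research: 3 -> PASS
  Design: 1 -> filtered out
  Engineering: 1 -> filtered out
  Finance: 1 -> filtered out
  Legal: 1 -> filtered out


3 groups:
HR, 2
Marketing, 3
Research, 3


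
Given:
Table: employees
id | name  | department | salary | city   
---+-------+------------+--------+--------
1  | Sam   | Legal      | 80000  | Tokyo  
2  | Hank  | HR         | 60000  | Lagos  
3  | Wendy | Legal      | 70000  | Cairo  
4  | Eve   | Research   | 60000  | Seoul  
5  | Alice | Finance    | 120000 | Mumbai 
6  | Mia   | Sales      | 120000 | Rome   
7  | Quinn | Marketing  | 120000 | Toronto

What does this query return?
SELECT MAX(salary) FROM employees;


Salaries: 80000, 60000, 70000, 60000, 120000, 120000, 120000
MAX = 120000

120000


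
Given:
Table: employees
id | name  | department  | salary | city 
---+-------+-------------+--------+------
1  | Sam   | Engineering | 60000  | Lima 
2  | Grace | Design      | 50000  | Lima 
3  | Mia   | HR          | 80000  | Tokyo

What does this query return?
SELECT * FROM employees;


SELECT * returns all 3 rows with all columns

3 rows:
1, Sam, Engineering, 60000, Lima
2, Grace, Design, 50000, Lima
3, Mia, HR, 80000, Tokyo


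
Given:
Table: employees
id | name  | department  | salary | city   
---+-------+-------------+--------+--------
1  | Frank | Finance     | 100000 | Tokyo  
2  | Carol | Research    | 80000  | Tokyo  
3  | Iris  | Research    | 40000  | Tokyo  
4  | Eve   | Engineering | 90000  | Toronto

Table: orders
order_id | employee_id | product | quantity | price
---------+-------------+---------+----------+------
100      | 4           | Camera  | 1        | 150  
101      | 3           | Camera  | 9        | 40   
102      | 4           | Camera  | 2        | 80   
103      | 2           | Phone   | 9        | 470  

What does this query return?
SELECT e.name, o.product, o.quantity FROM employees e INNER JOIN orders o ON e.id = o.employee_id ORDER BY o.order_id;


Joining employees.id = orders.employee_id:
  employee Eve (id=4) -> order Camera
  employee Iris (id=3) -> order Camera
  employee Eve (id=4) -> order Camera
  employee Carol (id=2) -> order Phone


4 rows:
Eve, Camera, 1
Iris, Camera, 9
Eve, Camera, 2
Carol, Phone, 9


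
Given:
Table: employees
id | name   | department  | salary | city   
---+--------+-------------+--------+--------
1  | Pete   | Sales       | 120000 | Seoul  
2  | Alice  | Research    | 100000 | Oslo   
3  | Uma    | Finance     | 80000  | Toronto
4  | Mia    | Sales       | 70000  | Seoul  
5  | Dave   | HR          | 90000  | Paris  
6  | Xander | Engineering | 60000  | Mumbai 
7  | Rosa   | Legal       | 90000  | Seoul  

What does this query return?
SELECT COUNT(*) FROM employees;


COUNT(*) counts all rows

7


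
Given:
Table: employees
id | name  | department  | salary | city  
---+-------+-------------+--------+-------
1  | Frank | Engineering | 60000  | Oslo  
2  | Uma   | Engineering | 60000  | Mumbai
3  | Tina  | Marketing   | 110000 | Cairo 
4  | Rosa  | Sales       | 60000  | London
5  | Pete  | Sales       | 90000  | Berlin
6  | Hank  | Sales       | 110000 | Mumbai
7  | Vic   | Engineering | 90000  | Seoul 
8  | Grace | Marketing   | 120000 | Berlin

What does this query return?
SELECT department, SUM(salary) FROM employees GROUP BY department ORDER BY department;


Summing salary within each department:
  Engineering: 60000 + 60000 + 90000 = 210000
  Marketing: 110000 + 120000 = 230000
  Sales: 60000 + 90000 + 110000 = 260000


3 groups:
Engineering, 210000
Marketing, 230000
Sales, 260000


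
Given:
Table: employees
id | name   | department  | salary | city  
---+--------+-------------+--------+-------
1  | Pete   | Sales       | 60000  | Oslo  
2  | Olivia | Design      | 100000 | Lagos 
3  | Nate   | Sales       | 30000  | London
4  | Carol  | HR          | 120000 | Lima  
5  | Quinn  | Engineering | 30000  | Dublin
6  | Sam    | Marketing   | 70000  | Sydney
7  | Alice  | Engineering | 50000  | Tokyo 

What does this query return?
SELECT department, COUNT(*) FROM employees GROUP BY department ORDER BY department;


Assigning each row to its department group:
  Pete -> Sales
  Olivia -> Design
  Nate -> Sales
  Carol -> HR
  Quinn -> Engineering
  Sam -> Marketing
  Alice -> Engineering


5 groups:
Design, 1
Engineering, 2
HR, 1
Marketing, 1
Sales, 2


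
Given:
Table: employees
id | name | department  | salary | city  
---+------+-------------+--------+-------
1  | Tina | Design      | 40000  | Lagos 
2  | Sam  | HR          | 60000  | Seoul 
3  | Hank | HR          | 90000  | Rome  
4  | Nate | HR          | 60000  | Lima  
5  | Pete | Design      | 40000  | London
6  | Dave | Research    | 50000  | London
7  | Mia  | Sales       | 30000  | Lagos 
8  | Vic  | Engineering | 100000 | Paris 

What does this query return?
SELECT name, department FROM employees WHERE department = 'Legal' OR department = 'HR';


Filtering: department = 'Legal' OR 'HR'
Matching: 3 rows

3 rows:
Sam, HR
Hank, HR
Nate, HR


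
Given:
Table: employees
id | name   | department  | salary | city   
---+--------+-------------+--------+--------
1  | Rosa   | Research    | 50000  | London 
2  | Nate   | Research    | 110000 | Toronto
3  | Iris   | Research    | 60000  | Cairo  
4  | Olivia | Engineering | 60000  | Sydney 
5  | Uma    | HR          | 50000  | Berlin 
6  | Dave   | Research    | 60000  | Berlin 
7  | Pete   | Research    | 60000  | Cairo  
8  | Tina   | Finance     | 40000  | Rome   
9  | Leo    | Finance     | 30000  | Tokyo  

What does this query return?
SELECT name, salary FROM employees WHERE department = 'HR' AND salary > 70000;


Filtering: department = 'HR' AND salary > 70000
Matching: 0 rows

Empty result set (0 rows)


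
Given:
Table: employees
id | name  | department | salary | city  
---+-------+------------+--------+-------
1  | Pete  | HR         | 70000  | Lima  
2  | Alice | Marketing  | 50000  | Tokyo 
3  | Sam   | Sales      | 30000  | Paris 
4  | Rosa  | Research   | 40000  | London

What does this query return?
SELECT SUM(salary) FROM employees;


SUM(salary) = 70000 + 50000 + 30000 + 40000 = 190000

190000


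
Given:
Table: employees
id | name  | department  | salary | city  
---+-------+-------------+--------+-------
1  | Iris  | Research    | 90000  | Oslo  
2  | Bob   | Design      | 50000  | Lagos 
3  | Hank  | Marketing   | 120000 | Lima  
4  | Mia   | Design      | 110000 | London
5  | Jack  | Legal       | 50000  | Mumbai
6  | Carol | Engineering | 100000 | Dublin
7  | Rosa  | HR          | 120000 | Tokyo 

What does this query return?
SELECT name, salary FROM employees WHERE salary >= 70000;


Filtering: salary >= 70000
Matching: 5 rows

5 rows:
Iris, 90000
Hank, 120000
Mia, 110000
Carol, 100000
Rosa, 120000


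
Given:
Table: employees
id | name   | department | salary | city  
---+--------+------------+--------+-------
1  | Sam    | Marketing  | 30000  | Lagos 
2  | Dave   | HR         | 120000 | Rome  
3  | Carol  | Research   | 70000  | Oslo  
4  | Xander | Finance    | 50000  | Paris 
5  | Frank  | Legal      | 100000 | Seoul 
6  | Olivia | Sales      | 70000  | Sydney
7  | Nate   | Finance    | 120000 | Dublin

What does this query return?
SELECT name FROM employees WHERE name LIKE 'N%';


LIKE 'N%' matches names starting with 'N'
Matching: 1

1 rows:
Nate


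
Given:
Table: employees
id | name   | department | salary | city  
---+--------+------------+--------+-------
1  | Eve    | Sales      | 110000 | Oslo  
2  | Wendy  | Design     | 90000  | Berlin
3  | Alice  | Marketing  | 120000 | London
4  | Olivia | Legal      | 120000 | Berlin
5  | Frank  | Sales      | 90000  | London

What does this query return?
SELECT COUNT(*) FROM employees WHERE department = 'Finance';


Counting rows where department = 'Finance'


0


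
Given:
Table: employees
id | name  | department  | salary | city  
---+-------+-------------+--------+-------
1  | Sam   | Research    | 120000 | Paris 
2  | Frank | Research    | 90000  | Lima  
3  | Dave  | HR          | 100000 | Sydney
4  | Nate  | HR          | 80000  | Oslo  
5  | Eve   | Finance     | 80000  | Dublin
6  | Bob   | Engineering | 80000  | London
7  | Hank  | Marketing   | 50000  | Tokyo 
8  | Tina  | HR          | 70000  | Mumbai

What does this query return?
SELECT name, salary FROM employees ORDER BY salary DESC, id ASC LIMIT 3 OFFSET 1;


Sort by salary DESC (id ASC tiebreak), then skip 1 and take 3
Rows 2 through 4

3 rows:
Dave, 100000
Frank, 90000
Nate, 80000


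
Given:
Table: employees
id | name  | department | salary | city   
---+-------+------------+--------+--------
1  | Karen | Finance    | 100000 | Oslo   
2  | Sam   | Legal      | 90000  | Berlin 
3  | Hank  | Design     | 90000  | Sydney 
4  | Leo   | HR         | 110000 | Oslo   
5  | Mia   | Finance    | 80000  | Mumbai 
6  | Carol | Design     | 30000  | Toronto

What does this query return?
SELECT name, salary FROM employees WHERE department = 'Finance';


Filtering: department = 'Finance'
Matching rows: 2

2 rows:
Karen, 100000
Mia, 80000


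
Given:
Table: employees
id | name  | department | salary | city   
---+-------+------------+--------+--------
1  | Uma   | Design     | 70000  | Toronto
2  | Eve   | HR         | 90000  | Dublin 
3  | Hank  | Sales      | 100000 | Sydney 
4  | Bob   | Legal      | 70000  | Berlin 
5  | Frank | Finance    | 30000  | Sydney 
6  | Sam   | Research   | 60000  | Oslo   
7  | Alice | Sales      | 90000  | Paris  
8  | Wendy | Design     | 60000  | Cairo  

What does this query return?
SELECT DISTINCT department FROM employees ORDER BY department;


All 'department' values (row order): Design, HR, Sales, Legal, Finance, Research, Sales, Design
Removing duplicates leaves 6 unique value(s).

6 values:
Design
Finance
HR
Legal
Research
Sales


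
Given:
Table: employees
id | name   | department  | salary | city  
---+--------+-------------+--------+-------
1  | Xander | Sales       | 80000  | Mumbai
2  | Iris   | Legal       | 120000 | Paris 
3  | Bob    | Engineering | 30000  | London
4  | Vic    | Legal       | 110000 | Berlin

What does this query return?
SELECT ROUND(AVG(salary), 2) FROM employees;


SUM(salary) = 340000
COUNT = 4
ROUND(AVG, 2) = ROUND(340000 / 4, 2) = 85000.0

85000.0


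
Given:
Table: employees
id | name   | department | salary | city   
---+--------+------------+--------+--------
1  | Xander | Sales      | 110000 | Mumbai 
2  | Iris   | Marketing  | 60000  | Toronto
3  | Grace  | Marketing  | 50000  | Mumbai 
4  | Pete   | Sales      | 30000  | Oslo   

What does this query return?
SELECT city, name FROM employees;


Projecting columns: city, name

4 rows:
Mumbai, Xander
Toronto, Iris
Mumbai, Grace
Oslo, Pete


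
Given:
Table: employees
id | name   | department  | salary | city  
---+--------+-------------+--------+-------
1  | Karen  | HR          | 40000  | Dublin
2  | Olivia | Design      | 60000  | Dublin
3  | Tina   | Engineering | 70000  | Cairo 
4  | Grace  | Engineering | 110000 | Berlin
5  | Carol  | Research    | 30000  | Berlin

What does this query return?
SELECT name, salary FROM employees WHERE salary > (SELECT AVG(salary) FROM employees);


Subquery: AVG(salary) = 62000.0
Filtering: salary > 62000.0
  Tina (70000) -> MATCH
  Grace (110000) -> MATCH


2 rows:
Tina, 70000
Grace, 110000


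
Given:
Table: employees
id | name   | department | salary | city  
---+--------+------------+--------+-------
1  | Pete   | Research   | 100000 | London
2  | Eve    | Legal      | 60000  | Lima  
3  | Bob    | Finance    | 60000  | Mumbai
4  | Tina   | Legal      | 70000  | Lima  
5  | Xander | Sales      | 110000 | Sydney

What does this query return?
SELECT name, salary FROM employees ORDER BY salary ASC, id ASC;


Sorting by salary ASC, then id ASC for ties

5 rows:
Eve, 60000
Bob, 60000
Tina, 70000
Pete, 100000
Xander, 110000


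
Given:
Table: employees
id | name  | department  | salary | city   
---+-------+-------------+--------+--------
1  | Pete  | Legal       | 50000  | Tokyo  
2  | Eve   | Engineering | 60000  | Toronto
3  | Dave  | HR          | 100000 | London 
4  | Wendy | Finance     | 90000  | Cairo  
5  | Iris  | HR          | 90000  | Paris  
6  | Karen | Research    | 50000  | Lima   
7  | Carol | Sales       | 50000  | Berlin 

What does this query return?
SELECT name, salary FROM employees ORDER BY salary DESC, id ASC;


Sorting by salary DESC, then id ASC for ties

7 rows:
Dave, 100000
Wendy, 90000
Iris, 90000
Eve, 60000
Pete, 50000
Karen, 50000
Carol, 50000


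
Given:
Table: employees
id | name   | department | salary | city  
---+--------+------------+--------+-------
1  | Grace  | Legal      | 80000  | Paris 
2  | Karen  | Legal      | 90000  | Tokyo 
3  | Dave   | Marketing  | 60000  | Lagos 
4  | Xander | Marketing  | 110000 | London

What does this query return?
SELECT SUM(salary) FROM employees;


SUM(salary) = 80000 + 90000 + 60000 + 110000 = 340000

340000


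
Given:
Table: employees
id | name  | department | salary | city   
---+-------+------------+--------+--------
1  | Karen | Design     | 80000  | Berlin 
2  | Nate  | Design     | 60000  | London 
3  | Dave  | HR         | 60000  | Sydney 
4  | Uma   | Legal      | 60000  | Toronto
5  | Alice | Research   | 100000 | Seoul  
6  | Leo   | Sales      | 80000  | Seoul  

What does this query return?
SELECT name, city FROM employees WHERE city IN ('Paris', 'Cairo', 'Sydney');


Filtering: city IN ('Paris', 'Cairo', 'Sydney')
Matching: 1 rows

1 rows:
Dave, Sydney


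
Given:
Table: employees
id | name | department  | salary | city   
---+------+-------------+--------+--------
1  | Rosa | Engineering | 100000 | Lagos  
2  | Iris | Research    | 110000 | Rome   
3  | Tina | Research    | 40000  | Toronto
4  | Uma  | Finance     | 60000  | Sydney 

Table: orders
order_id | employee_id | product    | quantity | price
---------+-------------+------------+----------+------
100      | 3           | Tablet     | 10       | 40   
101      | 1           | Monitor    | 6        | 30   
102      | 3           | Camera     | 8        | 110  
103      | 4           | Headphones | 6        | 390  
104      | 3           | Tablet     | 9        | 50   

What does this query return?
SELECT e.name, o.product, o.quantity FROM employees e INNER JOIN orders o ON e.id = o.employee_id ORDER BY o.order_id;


Joining employees.id = orders.employee_id:
  employee Tina (id=3) -> order Tablet
  employee Rosa (id=1) -> order Monitor
  employee Tina (id=3) -> order Camera
  employee Uma (id=4) -> order Headphones
  employee Tina (id=3) -> order Tablet


5 rows:
Tina, Tablet, 10
Rosa, Monitor, 6
Tina, Camera, 8
Uma, Headphones, 6
Tina, Tablet, 9


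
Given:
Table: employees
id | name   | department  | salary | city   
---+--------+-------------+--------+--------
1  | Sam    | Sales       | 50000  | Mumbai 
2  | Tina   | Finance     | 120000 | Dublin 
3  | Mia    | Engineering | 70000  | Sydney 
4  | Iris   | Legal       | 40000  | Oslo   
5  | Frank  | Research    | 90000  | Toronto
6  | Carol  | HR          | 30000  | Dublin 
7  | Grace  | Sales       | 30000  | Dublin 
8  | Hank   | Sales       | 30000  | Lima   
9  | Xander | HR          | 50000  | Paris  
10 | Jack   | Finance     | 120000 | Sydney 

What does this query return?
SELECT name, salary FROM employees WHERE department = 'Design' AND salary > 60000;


Filtering: department = 'Design' AND salary > 60000
Matching: 0 rows

Empty result set (0 rows)


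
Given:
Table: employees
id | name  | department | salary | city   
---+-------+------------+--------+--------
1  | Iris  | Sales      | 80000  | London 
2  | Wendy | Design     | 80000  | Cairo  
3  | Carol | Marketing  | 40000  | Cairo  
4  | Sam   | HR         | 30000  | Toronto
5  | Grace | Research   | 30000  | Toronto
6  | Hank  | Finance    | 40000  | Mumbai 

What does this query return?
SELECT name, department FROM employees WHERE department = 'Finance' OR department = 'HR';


Filtering: department = 'Finance' OR 'HR'
Matching: 2 rows

2 rows:
Sam, HR
Hank, Finance


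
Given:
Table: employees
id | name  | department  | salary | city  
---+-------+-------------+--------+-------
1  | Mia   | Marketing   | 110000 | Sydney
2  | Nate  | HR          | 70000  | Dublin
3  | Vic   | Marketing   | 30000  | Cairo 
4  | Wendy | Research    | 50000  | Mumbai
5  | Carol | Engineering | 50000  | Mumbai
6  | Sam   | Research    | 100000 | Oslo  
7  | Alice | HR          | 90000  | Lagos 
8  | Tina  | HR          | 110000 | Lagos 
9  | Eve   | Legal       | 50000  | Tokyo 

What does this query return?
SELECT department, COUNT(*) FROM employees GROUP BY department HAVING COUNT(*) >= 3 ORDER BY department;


Groups with count >= 3:
  HR: 3 -> PASS
  Engineering: 1 -> filtered out
  Legal: 1 -> filtered out
  Marketing: 2 -> filtered out
  Research: 2 -> filtered out


1 groups:
HR, 3


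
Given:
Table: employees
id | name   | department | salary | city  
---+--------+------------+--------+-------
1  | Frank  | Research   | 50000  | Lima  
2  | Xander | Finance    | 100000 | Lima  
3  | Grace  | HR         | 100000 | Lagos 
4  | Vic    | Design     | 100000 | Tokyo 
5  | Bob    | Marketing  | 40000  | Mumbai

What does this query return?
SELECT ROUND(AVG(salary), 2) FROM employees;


SUM(salary) = 390000
COUNT = 5
ROUND(AVG, 2) = ROUND(390000 / 5, 2) = 78000.0

78000.0


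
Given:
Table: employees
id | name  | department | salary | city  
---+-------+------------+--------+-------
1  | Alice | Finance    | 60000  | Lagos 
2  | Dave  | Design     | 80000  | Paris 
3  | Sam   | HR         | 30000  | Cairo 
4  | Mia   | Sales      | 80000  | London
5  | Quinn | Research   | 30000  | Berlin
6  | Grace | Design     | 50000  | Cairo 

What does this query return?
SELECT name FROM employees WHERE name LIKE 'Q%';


LIKE 'Q%' matches names starting with 'Q'
Matching: 1

1 rows:
Quinn


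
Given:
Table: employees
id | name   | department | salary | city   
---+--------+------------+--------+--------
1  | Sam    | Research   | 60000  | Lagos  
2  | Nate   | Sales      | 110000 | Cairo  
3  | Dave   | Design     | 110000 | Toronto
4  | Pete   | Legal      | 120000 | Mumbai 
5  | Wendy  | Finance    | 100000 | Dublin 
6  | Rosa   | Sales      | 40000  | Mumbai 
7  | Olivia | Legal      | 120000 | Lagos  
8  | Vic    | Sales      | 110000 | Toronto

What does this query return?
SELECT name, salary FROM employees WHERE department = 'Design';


Filtering: department = 'Design'
Matching rows: 1

1 rows:
Dave, 110000


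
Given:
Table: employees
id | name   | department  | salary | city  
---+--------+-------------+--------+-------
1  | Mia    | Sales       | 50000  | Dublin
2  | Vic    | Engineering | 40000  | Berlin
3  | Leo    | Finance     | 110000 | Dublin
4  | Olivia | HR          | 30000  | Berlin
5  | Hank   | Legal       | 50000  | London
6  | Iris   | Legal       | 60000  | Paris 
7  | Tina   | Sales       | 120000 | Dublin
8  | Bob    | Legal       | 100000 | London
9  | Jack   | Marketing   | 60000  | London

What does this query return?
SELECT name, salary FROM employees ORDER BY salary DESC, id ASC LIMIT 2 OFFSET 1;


Sort by salary DESC (id ASC tiebreak), then skip 1 and take 2
Rows 2 through 3

2 rows:
Leo, 110000
Bob, 100000


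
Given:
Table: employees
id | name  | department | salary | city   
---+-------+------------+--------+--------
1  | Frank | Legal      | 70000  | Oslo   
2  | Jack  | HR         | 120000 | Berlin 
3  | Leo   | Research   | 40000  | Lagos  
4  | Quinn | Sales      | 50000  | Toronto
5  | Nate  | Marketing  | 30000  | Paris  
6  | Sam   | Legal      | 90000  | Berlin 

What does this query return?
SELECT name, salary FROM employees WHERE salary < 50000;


Filtering: salary < 50000
Matching: 2 rows

2 rows:
Leo, 40000
Nate, 30000


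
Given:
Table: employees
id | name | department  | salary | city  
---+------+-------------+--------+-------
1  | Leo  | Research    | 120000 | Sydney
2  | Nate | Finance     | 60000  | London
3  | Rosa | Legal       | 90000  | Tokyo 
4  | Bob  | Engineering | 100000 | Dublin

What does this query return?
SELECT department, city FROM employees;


Projecting columns: department, city

4 rows:
Research, Sydney
Finance, London
Legal, Tokyo
Engineering, Dublin


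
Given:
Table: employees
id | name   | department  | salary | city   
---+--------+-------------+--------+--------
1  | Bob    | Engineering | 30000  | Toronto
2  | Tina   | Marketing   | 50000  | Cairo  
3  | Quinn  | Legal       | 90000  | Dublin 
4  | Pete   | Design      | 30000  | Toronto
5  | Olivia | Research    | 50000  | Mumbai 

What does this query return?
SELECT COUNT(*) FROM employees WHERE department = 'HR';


Counting rows where department = 'HR'


0


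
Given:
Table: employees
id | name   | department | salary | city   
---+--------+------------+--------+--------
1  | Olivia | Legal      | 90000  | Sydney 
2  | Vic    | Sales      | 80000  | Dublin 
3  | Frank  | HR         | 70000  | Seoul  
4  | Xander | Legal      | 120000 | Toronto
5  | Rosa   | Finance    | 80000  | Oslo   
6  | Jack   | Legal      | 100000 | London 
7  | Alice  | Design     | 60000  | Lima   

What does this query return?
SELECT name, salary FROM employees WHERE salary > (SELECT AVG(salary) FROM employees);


Subquery: AVG(salary) = 85714.29
Filtering: salary > 85714.29
  Olivia (90000) -> MATCH
  Xander (120000) -> MATCH
  Jack (100000) -> MATCH


3 rows:
Olivia, 90000
Xander, 120000
Jack, 100000


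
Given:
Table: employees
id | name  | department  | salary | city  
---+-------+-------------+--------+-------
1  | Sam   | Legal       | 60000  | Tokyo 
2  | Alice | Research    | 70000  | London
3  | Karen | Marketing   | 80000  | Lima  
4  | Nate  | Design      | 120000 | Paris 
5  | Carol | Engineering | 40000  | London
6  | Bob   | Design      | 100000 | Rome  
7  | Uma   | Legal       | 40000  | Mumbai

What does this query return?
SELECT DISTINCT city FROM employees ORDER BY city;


All 'city' values (row order): Tokyo, London, Lima, Paris, London, Rome, Mumbai
Removing duplicates leaves 6 unique value(s).

6 values:
Lima
London
Mumbai
Paris
Rome
Tokyo


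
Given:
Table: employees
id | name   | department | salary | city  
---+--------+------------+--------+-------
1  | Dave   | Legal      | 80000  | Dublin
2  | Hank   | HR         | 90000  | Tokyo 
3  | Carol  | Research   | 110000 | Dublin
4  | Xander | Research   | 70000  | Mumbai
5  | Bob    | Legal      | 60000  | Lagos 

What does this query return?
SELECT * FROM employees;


SELECT * returns all 5 rows with all columns

5 rows:
1, Dave, Legal, 80000, Dublin
2, Hank, HR, 90000, Tokyo
3, Carol, Research, 110000, Dublin
4, Xander, Research, 70000, Mumbai
5, Bob, Legal, 60000, Lagos


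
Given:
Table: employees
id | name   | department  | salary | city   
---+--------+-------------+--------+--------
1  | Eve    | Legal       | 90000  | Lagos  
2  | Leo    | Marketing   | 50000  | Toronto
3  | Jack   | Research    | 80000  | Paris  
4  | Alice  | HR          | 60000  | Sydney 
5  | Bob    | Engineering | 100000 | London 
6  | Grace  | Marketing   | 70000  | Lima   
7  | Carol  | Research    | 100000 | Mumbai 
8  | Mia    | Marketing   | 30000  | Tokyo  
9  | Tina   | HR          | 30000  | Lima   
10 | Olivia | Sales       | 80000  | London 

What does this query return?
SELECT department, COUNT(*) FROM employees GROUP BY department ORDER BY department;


Assigning each row to its department group:
  Eve -> Legal
  Leo -> Marketing
  Jack -> Research
  Alice -> HR
  Bob -> Engineering
  Grace -> Marketing
  Carol -> Research
  Mia -> Marketing
  Tina -> HR
  Olivia -> Sales


6 groups:
Engineering, 1
HR, 2
Legal, 1
Marketing, 3
Research, 2
Sales, 1


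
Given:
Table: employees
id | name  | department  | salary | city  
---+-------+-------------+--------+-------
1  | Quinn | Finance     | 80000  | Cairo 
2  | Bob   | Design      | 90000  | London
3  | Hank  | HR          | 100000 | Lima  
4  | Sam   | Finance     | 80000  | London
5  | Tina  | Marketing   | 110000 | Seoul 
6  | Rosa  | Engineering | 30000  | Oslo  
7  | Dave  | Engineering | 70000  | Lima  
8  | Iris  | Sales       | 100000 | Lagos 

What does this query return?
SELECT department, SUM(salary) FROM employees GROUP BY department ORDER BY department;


Summing salary within each department:
  Design: 90000 = 90000
  Engineering: 30000 + 70000 = 100000
  Finance: 80000 + 80000 = 160000
  HR: 100000 = 100000
  Marketing: 110000 = 110000
  Sales: 100000 = 100000


6 groups:
Design, 90000
Engineering, 100000
Finance, 160000
HR, 100000
Marketing, 110000
Sales, 100000


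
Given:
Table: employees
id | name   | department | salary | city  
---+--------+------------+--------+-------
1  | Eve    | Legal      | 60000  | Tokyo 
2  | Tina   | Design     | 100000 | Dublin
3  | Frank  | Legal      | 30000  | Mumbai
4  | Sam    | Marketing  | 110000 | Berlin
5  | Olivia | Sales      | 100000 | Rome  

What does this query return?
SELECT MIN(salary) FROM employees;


Salaries: 60000, 100000, 30000, 110000, 100000
MIN = 30000

30000


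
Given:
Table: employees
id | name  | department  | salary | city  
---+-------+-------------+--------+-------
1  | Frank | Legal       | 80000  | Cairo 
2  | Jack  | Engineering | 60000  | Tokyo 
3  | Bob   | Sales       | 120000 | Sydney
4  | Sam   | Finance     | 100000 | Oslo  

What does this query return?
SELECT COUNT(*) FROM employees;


COUNT(*) counts all rows

4


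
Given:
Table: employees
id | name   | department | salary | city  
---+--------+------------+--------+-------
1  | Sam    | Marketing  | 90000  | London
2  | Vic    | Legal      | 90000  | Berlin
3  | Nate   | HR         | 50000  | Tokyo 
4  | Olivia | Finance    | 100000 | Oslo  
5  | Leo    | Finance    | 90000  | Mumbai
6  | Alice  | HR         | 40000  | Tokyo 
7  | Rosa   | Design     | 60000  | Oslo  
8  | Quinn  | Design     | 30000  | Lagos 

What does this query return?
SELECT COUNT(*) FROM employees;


COUNT(*) counts all rows

8


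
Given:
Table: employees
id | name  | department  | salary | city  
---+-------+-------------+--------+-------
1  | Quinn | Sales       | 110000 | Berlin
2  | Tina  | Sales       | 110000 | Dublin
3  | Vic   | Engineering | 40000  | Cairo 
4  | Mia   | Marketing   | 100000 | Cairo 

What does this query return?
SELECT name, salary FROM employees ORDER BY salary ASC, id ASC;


Sorting by salary ASC, then id ASC for ties

4 rows:
Vic, 40000
Mia, 100000
Quinn, 110000
Tina, 110000


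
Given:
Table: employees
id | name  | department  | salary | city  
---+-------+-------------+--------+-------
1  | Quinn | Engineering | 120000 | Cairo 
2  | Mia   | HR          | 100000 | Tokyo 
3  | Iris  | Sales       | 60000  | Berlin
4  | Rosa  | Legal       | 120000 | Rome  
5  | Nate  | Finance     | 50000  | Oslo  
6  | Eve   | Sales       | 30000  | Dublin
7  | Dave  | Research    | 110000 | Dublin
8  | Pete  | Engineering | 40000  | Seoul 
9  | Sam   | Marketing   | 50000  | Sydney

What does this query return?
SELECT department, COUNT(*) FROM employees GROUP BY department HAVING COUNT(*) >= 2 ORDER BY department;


Groups with count >= 2:
  Engineering: 2 -> PASS
  Sales: 2 -> PASS
  Finance: 1 -> filtered out
  HR: 1 -> filtered out
  Legal: 1 -> filtered out
  Marketing: 1 -> filtered out
  Research: 1 -> filtered out


2 groups:
Engineering, 2
Sales, 2
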